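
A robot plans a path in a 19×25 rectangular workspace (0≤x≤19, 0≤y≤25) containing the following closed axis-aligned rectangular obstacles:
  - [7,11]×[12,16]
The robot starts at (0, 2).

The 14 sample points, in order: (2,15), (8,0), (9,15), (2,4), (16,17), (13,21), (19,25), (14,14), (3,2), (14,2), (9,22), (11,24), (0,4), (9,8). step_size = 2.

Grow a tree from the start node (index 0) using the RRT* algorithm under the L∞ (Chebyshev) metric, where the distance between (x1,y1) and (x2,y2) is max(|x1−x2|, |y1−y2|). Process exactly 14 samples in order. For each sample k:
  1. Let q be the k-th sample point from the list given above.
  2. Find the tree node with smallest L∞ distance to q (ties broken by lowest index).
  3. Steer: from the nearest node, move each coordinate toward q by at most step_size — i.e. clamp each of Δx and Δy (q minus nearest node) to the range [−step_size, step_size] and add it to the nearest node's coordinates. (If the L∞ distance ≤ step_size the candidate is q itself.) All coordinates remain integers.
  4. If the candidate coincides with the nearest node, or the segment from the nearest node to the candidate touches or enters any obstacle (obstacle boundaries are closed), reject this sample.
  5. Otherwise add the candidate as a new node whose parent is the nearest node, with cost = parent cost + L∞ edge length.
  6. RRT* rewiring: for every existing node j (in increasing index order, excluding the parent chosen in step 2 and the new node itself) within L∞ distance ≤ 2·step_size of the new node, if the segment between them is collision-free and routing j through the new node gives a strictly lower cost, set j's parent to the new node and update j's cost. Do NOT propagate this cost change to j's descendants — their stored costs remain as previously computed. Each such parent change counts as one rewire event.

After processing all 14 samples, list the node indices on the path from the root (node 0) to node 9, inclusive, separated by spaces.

Path: 0 1 3 4 5 9

1. q=(2,15) nearest=0 d=13 new=(2,4) → add node 1 parent=0 cost=2
2. q=(8,0) nearest=1 d=6 new=(4,2) → add node 2 parent=1 cost=4
3. q=(9,15) nearest=1 d=11 new=(4,6) → add node 3 parent=1 cost=4
4. q=(2,4) nearest=1 d=0 → coincident, reject
5. q=(16,17) nearest=3 d=12 new=(6,8) → add node 4 parent=3 cost=6
6. q=(13,21) nearest=4 d=13 new=(8,10) → add node 5 parent=4 cost=8
7. q=(19,25) nearest=5 d=15 new=(10,12) → blocked by [7,11]×[12,16], reject
8. q=(14,14) nearest=5 d=6 new=(10,12) → blocked by [7,11]×[12,16], reject
9. q=(3,2) nearest=2 d=1 new=(3,2) → add node 6 parent=2 cost=5
10. q=(14,2) nearest=4 d=8 new=(8,6) → add node 7 parent=4 cost=8
11. q=(9,22) nearest=5 d=12 new=(9,12) → blocked by [7,11]×[12,16], reject
12. q=(11,24) nearest=5 d=14 new=(10,12) → blocked by [7,11]×[12,16], reject
13. q=(0,4) nearest=0 d=2 new=(0,4) → add node 8 parent=0 cost=2
14. q=(9,8) nearest=5 d=2 new=(9,8) → add node 9 parent=5 cost=10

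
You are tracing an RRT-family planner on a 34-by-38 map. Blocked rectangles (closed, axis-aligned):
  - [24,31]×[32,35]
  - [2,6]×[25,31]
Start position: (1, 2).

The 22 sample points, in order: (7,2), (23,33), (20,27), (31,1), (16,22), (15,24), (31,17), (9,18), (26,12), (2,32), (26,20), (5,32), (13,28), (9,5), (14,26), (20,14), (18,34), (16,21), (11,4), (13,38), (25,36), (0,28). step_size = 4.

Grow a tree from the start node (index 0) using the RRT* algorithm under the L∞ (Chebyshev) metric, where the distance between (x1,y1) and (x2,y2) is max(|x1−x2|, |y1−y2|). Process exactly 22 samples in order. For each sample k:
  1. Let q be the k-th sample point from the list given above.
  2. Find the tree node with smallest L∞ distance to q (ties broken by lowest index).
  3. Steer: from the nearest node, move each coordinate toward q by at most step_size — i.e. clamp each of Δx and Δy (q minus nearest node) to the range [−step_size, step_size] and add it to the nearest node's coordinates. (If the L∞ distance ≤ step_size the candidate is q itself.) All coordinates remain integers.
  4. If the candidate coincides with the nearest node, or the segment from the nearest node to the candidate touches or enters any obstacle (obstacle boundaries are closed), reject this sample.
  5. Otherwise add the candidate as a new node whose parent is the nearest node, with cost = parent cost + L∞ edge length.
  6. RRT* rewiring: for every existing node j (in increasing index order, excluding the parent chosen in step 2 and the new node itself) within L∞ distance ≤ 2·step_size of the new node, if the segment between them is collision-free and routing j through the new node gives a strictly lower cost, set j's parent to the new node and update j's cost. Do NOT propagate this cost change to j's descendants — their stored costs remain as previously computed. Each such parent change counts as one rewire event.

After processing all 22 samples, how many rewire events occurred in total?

Rewire events: 1

1. q=(7,2) nearest=0 d=6 new=(5,2) → add node 1 parent=0 cost=4
2. q=(23,33) nearest=0 d=31 new=(5,6) → add node 2 parent=0 cost=4
3. q=(20,27) nearest=2 d=21 new=(9,10) → add node 3 parent=2 cost=8
4. q=(31,1) nearest=3 d=22 new=(13,6) → add node 4 parent=3 cost=12
5. q=(16,22) nearest=3 d=12 new=(13,14) → add node 5 parent=3 cost=12
6. q=(15,24) nearest=5 d=10 new=(15,18) → add node 6 parent=5 cost=16
7. q=(31,17) nearest=6 d=16 new=(19,17) → add node 7 parent=6 cost=20
8. q=(9,18) nearest=5 d=4 new=(9,18) → add node 8 parent=5 cost=16
9. q=(26,12) nearest=7 d=7 new=(23,13) → add node 9 parent=7 cost=24
10. q=(2,32) nearest=6 d=14 new=(11,22) → add node 10 parent=6 cost=20
11. q=(26,20) nearest=7 d=7 new=(23,20) → add node 11 parent=7 cost=24
12. q=(5,32) nearest=10 d=10 new=(7,26) → add node 12 parent=10 cost=24
13. q=(13,28) nearest=10 d=6 new=(13,26) → add node 13 parent=10 cost=24
14. q=(9,5) nearest=1 d=4 new=(9,5) → add node 14 parent=1 cost=8
15. q=(14,26) nearest=13 d=1 new=(14,26) → add node 15 parent=13 cost=25
16. q=(20,14) nearest=7 d=3 new=(20,14) → add node 16 parent=7 cost=23
17. q=(18,34) nearest=13 d=8 new=(17,30) → add node 17 parent=13 cost=28
18. q=(16,21) nearest=6 d=3 new=(16,21) → add node 18 parent=6 cost=19; rewire 15→18 (24<25)
19. q=(11,4) nearest=4 d=2 new=(11,4) → add node 19 parent=4 cost=14
20. q=(13,38) nearest=17 d=8 new=(13,34) → add node 20 parent=17 cost=32
21. q=(25,36) nearest=17 d=8 new=(21,34) → add node 21 parent=17 cost=32
22. q=(0,28) nearest=12 d=7 new=(3,28) → blocked by [2,6]×[25,31], reject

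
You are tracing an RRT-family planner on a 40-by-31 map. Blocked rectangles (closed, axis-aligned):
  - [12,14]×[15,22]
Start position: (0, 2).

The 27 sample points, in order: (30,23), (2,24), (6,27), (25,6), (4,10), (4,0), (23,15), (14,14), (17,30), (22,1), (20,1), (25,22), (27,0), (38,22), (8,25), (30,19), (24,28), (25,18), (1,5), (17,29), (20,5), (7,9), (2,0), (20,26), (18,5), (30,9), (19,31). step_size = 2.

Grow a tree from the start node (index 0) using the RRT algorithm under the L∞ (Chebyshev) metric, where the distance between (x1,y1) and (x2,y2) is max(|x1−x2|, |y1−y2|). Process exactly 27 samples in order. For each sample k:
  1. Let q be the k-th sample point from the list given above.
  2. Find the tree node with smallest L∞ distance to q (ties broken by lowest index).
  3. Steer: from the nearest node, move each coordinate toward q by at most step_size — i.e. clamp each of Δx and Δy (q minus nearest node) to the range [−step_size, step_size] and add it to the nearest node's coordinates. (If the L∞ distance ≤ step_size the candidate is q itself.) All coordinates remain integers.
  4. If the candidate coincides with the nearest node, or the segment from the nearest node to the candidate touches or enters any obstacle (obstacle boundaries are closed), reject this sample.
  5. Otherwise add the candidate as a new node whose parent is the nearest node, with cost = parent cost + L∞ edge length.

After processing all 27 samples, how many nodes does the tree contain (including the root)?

Node count: 24

1. q=(30,23) nearest=0 d=30 new=(2,4) → add node 1 parent=0 cost=2
2. q=(2,24) nearest=1 d=20 new=(2,6) → add node 2 parent=1 cost=4
3. q=(6,27) nearest=2 d=21 new=(4,8) → add node 3 parent=2 cost=6
4. q=(25,6) nearest=3 d=21 new=(6,6) → add node 4 parent=3 cost=8
5. q=(4,10) nearest=3 d=2 new=(4,10) → add node 5 parent=3 cost=8
6. q=(4,0) nearest=0 d=4 new=(2,0) → add node 6 parent=0 cost=2
7. q=(23,15) nearest=4 d=17 new=(8,8) → add node 7 parent=4 cost=10
8. q=(14,14) nearest=7 d=6 new=(10,10) → add node 8 parent=7 cost=12
9. q=(17,30) nearest=5 d=20 new=(6,12) → add node 9 parent=5 cost=10
10. q=(22,1) nearest=8 d=12 new=(12,8) → add node 10 parent=8 cost=14
11. q=(20,1) nearest=10 d=8 new=(14,6) → add node 11 parent=10 cost=16
12. q=(25,22) nearest=10 d=14 new=(14,10) → add node 12 parent=10 cost=16
13. q=(27,0) nearest=11 d=13 new=(16,4) → add node 13 parent=11 cost=18
14. q=(38,22) nearest=13 d=22 new=(18,6) → add node 14 parent=13 cost=20
15. q=(8,25) nearest=9 d=13 new=(8,14) → add node 15 parent=9 cost=12
16. q=(30,19) nearest=14 d=13 new=(20,8) → add node 16 parent=14 cost=22
17. q=(24,28) nearest=15 d=16 new=(10,16) → add node 17 parent=15 cost=14
18. q=(25,18) nearest=16 d=10 new=(22,10) → add node 18 parent=16 cost=24
19. q=(1,5) nearest=1 d=1 new=(1,5) → add node 19 parent=1 cost=3
20. q=(17,29) nearest=17 d=13 new=(12,18) → blocked by [12,14]×[15,22], reject
21. q=(20,5) nearest=14 d=2 new=(20,5) → add node 20 parent=14 cost=22
22. q=(7,9) nearest=7 d=1 new=(7,9) → add node 21 parent=7 cost=11
23. q=(2,0) nearest=6 d=0 → coincident, reject
24. q=(20,26) nearest=17 d=10 new=(12,18) → blocked by [12,14]×[15,22], reject
25. q=(18,5) nearest=14 d=1 new=(18,5) → add node 22 parent=14 cost=21
26. q=(30,9) nearest=18 d=8 new=(24,9) → add node 23 parent=18 cost=26
27. q=(19,31) nearest=17 d=15 new=(12,18) → blocked by [12,14]×[15,22], reject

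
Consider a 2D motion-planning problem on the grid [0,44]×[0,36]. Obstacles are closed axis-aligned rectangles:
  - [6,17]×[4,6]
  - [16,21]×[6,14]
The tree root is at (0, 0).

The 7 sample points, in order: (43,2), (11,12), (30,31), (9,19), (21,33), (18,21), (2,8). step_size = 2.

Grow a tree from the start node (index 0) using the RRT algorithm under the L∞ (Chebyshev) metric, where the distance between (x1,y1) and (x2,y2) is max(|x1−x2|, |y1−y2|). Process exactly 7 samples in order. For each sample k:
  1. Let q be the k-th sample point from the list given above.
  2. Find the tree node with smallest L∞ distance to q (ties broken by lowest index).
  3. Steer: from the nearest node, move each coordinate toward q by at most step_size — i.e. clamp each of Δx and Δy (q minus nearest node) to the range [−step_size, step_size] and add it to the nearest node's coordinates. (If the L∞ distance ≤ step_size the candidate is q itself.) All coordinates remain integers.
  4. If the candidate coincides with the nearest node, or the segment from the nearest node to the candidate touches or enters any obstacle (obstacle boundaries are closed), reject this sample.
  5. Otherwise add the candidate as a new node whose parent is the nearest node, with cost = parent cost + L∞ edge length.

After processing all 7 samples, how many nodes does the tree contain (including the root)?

Node count: 4

1. q=(43,2) nearest=0 d=43 new=(2,2) → add node 1 parent=0 cost=2
2. q=(11,12) nearest=1 d=10 new=(4,4) → add node 2 parent=1 cost=4
3. q=(30,31) nearest=2 d=27 new=(6,6) → blocked by [6,17]×[4,6], reject
4. q=(9,19) nearest=2 d=15 new=(6,6) → blocked by [6,17]×[4,6], reject
5. q=(21,33) nearest=2 d=29 new=(6,6) → blocked by [6,17]×[4,6], reject
6. q=(18,21) nearest=2 d=17 new=(6,6) → blocked by [6,17]×[4,6], reject
7. q=(2,8) nearest=2 d=4 new=(2,6) → add node 3 parent=2 cost=6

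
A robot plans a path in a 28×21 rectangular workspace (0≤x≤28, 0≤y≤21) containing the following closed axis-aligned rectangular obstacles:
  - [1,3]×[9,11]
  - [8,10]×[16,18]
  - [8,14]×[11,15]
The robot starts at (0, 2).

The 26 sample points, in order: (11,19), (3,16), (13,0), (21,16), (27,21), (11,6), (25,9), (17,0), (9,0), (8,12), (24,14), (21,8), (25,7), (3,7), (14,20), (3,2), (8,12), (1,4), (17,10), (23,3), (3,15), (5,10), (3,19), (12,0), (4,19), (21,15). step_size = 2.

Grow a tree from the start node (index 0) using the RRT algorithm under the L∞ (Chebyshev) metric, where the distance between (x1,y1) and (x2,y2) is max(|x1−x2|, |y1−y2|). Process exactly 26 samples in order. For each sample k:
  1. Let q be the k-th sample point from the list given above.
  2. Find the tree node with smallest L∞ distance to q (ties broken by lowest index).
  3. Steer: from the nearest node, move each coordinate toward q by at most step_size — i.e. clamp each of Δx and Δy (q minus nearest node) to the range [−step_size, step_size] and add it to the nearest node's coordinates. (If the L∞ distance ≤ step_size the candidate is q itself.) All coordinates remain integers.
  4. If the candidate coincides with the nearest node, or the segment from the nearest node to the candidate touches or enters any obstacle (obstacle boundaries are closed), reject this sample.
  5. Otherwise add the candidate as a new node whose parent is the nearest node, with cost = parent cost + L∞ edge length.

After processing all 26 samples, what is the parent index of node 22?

Parent of node 22: 8

1. q=(11,19) nearest=0 d=17 new=(2,4) → add node 1 parent=0 cost=2
2. q=(3,16) nearest=1 d=12 new=(3,6) → add node 2 parent=1 cost=4
3. q=(13,0) nearest=2 d=10 new=(5,4) → add node 3 parent=2 cost=6
4. q=(21,16) nearest=3 d=16 new=(7,6) → add node 4 parent=3 cost=8
5. q=(27,21) nearest=4 d=20 new=(9,8) → add node 5 parent=4 cost=10
6. q=(11,6) nearest=5 d=2 new=(11,6) → add node 6 parent=5 cost=12
7. q=(25,9) nearest=6 d=14 new=(13,8) → add node 7 parent=6 cost=14
8. q=(17,0) nearest=6 d=6 new=(13,4) → add node 8 parent=6 cost=14
9. q=(9,0) nearest=3 d=4 new=(7,2) → add node 9 parent=3 cost=8
10. q=(8,12) nearest=5 d=4 new=(8,10) → add node 10 parent=5 cost=12
11. q=(24,14) nearest=7 d=11 new=(15,10) → add node 11 parent=7 cost=16
12. q=(21,8) nearest=11 d=6 new=(17,8) → add node 12 parent=11 cost=18
13. q=(25,7) nearest=12 d=8 new=(19,7) → add node 13 parent=12 cost=20
14. q=(3,7) nearest=2 d=1 new=(3,7) → add node 14 parent=2 cost=5
15. q=(14,20) nearest=10 d=10 new=(10,12) → blocked by [8,14]×[11,15], reject
16. q=(3,2) nearest=1 d=2 new=(3,2) → add node 15 parent=1 cost=4
17. q=(8,12) nearest=10 d=2 new=(8,12) → blocked by [8,14]×[11,15], reject
18. q=(1,4) nearest=1 d=1 new=(1,4) → add node 16 parent=1 cost=3
19. q=(17,10) nearest=11 d=2 new=(17,10) → add node 17 parent=11 cost=18
20. q=(23,3) nearest=13 d=4 new=(21,5) → add node 18 parent=13 cost=22
21. q=(3,15) nearest=10 d=5 new=(6,12) → add node 19 parent=10 cost=14
22. q=(5,10) nearest=19 d=2 new=(5,10) → add node 20 parent=19 cost=16
23. q=(3,19) nearest=19 d=7 new=(4,14) → add node 21 parent=19 cost=16
24. q=(12,0) nearest=8 d=4 new=(12,2) → add node 22 parent=8 cost=16
25. q=(4,19) nearest=21 d=5 new=(4,16) → add node 23 parent=21 cost=18
26. q=(21,15) nearest=17 d=5 new=(19,12) → add node 24 parent=17 cost=20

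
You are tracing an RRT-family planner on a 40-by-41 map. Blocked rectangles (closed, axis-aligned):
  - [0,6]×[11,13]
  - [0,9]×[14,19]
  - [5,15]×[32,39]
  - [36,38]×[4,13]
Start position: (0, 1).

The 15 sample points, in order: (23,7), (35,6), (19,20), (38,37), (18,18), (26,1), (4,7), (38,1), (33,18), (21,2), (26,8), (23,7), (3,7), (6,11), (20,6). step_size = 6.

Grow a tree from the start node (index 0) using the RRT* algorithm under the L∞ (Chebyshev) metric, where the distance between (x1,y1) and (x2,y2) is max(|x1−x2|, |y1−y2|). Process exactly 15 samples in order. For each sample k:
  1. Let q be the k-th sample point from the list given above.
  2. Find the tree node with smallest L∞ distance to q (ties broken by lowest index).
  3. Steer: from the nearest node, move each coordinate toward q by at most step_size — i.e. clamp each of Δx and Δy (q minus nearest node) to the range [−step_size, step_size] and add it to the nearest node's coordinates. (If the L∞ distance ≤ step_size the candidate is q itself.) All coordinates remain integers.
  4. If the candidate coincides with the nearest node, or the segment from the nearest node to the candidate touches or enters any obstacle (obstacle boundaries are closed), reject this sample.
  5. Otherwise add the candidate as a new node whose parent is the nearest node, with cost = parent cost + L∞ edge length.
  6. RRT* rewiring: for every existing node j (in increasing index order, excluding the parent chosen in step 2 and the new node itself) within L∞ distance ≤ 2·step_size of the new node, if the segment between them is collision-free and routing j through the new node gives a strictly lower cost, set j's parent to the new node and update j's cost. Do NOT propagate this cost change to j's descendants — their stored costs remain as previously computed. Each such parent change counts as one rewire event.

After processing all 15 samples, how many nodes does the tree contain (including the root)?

Node count: 15

1. q=(23,7) nearest=0 d=23 new=(6,7) → add node 1 parent=0 cost=6
2. q=(35,6) nearest=1 d=29 new=(12,6) → add node 2 parent=1 cost=12
3. q=(19,20) nearest=1 d=13 new=(12,13) → add node 3 parent=1 cost=12
4. q=(38,37) nearest=3 d=26 new=(18,19) → add node 4 parent=3 cost=18
5. q=(18,18) nearest=4 d=1 new=(18,18) → add node 5 parent=4 cost=19
6. q=(26,1) nearest=2 d=14 new=(18,1) → add node 6 parent=2 cost=18
7. q=(4,7) nearest=1 d=2 new=(4,7) → add node 7 parent=1 cost=8
8. q=(38,1) nearest=4 d=20 new=(24,13) → add node 8 parent=4 cost=24
9. q=(33,18) nearest=8 d=9 new=(30,18) → add node 9 parent=8 cost=30
10. q=(21,2) nearest=6 d=3 new=(21,2) → add node 10 parent=6 cost=21
11. q=(26,8) nearest=8 d=5 new=(26,8) → add node 11 parent=8 cost=29
12. q=(23,7) nearest=11 d=3 new=(23,7) → add node 12 parent=11 cost=32
13. q=(3,7) nearest=7 d=1 new=(3,7) → add node 13 parent=7 cost=9
14. q=(6,11) nearest=1 d=4 new=(6,11) → blocked by [0,6]×[11,13], reject
15. q=(20,6) nearest=12 d=3 new=(20,6) → add node 14 parent=12 cost=35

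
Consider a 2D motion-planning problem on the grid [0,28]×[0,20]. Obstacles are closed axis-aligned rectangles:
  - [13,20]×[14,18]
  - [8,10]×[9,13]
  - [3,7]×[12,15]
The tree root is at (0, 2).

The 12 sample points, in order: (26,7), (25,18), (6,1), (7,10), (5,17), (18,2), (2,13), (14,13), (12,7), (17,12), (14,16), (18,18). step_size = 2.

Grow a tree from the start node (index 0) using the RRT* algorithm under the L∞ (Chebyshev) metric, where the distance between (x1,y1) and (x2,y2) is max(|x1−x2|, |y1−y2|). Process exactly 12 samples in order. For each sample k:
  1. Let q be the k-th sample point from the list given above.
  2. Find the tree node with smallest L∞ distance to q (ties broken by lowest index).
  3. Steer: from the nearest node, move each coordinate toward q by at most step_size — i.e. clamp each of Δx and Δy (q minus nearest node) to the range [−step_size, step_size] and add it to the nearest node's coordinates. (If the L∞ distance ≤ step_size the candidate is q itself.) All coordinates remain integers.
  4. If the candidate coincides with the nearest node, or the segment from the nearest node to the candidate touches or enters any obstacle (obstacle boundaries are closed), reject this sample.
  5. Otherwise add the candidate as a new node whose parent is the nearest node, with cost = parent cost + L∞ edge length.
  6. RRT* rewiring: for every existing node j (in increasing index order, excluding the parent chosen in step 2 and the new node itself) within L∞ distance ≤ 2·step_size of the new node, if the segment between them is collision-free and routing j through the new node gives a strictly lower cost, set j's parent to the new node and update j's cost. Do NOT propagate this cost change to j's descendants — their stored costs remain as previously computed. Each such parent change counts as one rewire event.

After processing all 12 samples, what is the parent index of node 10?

1. q=(26,7) nearest=0 d=26 new=(2,4) → add node 1 parent=0 cost=2
2. q=(25,18) nearest=1 d=23 new=(4,6) → add node 2 parent=1 cost=4
3. q=(6,1) nearest=1 d=4 new=(4,2) → add node 3 parent=1 cost=4
4. q=(7,10) nearest=2 d=4 new=(6,8) → add node 4 parent=2 cost=6
5. q=(5,17) nearest=4 d=9 new=(5,10) → add node 5 parent=4 cost=8
6. q=(18,2) nearest=4 d=12 new=(8,6) → add node 6 parent=4 cost=8
7. q=(2,13) nearest=5 d=3 new=(3,12) → blocked by [3,7]×[12,15], reject
8. q=(14,13) nearest=6 d=7 new=(10,8) → add node 7 parent=6 cost=10
9. q=(12,7) nearest=7 d=2 new=(12,7) → add node 8 parent=7 cost=12
10. q=(17,12) nearest=8 d=5 new=(14,9) → add node 9 parent=8 cost=14
11. q=(14,16) nearest=9 d=7 new=(14,11) → add node 10 parent=9 cost=16
12. q=(18,18) nearest=10 d=7 new=(16,13) → add node 11 parent=10 cost=18

Parent of node 10: 9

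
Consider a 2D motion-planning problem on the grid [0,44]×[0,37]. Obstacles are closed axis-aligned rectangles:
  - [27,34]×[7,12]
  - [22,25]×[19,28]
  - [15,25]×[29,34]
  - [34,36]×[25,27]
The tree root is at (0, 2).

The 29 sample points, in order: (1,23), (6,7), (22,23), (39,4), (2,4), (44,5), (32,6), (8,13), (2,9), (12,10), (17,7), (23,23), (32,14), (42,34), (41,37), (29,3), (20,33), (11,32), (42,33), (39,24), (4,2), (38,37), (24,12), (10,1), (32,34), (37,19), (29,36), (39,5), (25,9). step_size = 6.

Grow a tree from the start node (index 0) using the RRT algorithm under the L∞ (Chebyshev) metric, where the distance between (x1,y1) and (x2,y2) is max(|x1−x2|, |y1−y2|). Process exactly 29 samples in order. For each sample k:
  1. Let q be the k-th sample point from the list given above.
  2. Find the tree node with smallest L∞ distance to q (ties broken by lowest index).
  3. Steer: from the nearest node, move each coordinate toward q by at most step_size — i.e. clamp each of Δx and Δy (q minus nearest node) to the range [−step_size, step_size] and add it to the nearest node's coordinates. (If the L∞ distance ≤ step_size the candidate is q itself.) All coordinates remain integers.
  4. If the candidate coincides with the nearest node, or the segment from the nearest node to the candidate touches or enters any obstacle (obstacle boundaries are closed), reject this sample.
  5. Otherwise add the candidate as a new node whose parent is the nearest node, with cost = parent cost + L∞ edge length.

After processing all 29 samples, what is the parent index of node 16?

Parent of node 16: 4

1. q=(1,23) nearest=0 d=21 new=(1,8) → add node 1 parent=0 cost=6
2. q=(6,7) nearest=1 d=5 new=(6,7) → add node 2 parent=1 cost=11
3. q=(22,23) nearest=2 d=16 new=(12,13) → add node 3 parent=2 cost=17
4. q=(39,4) nearest=3 d=27 new=(18,7) → add node 4 parent=3 cost=23
5. q=(2,4) nearest=0 d=2 new=(2,4) → add node 5 parent=0 cost=2
6. q=(44,5) nearest=4 d=26 new=(24,5) → add node 6 parent=4 cost=29
7. q=(32,6) nearest=6 d=8 new=(30,6) → add node 7 parent=6 cost=35
8. q=(8,13) nearest=3 d=4 new=(8,13) → add node 8 parent=3 cost=21
9. q=(2,9) nearest=1 d=1 new=(2,9) → add node 9 parent=1 cost=7
10. q=(12,10) nearest=3 d=3 new=(12,10) → add node 10 parent=3 cost=20
11. q=(17,7) nearest=4 d=1 new=(17,7) → add node 11 parent=4 cost=24
12. q=(23,23) nearest=3 d=11 new=(18,19) → add node 12 parent=3 cost=23
13. q=(32,14) nearest=7 d=8 new=(32,12) → blocked by [27,34]×[7,12], reject
14. q=(42,34) nearest=12 d=24 new=(24,25) → blocked by [22,25]×[19,28], reject
15. q=(41,37) nearest=12 d=23 new=(24,25) → blocked by [22,25]×[19,28], reject
16. q=(29,3) nearest=7 d=3 new=(29,3) → add node 13 parent=7 cost=38
17. q=(20,33) nearest=12 d=14 new=(20,25) → add node 14 parent=12 cost=29
18. q=(11,32) nearest=14 d=9 new=(14,31) → blocked by [15,25]×[29,34], reject
19. q=(42,33) nearest=14 d=22 new=(26,31) → blocked by [22,25]×[19,28], reject
20. q=(39,24) nearest=7 d=18 new=(36,12) → blocked by [27,34]×[7,12], reject
21. q=(4,2) nearest=5 d=2 new=(4,2) → add node 15 parent=5 cost=4
22. q=(38,37) nearest=14 d=18 new=(26,31) → blocked by [22,25]×[19,28], reject
23. q=(24,12) nearest=4 d=6 new=(24,12) → add node 16 parent=4 cost=29
24. q=(10,1) nearest=2 d=6 new=(10,1) → add node 17 parent=2 cost=17
25. q=(32,34) nearest=14 d=12 new=(26,31) → blocked by [22,25]×[19,28], reject
26. q=(37,19) nearest=7 d=13 new=(36,12) → blocked by [27,34]×[7,12], reject
27. q=(29,36) nearest=14 d=11 new=(26,31) → blocked by [22,25]×[19,28], reject
28. q=(39,5) nearest=7 d=9 new=(36,5) → add node 18 parent=7 cost=41
29. q=(25,9) nearest=16 d=3 new=(25,9) → add node 19 parent=16 cost=32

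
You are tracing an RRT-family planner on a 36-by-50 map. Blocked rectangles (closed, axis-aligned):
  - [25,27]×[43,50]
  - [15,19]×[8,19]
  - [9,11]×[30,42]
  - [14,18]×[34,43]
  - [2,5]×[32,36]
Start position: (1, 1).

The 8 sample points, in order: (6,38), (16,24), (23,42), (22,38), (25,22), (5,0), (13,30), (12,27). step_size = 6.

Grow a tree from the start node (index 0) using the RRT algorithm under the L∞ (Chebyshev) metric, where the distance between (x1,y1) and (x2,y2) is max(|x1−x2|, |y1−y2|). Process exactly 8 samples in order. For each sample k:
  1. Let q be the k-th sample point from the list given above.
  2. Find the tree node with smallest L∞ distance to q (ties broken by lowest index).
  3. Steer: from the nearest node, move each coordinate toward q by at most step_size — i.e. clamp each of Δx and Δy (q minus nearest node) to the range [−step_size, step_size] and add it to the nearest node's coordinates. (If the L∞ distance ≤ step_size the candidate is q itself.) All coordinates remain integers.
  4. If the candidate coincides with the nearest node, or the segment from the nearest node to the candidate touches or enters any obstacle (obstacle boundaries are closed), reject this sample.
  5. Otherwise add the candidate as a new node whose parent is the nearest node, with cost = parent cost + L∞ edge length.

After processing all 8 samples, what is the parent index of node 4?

Parent of node 4: 2

1. q=(6,38) nearest=0 d=37 new=(6,7) → add node 1 parent=0 cost=6
2. q=(16,24) nearest=1 d=17 new=(12,13) → add node 2 parent=1 cost=12
3. q=(23,42) nearest=2 d=29 new=(18,19) → blocked by [15,19]×[8,19], reject
4. q=(22,38) nearest=2 d=25 new=(18,19) → blocked by [15,19]×[8,19], reject
5. q=(25,22) nearest=2 d=13 new=(18,19) → blocked by [15,19]×[8,19], reject
6. q=(5,0) nearest=0 d=4 new=(5,0) → add node 3 parent=0 cost=4
7. q=(13,30) nearest=2 d=17 new=(13,19) → add node 4 parent=2 cost=18
8. q=(12,27) nearest=4 d=8 new=(12,25) → add node 5 parent=4 cost=24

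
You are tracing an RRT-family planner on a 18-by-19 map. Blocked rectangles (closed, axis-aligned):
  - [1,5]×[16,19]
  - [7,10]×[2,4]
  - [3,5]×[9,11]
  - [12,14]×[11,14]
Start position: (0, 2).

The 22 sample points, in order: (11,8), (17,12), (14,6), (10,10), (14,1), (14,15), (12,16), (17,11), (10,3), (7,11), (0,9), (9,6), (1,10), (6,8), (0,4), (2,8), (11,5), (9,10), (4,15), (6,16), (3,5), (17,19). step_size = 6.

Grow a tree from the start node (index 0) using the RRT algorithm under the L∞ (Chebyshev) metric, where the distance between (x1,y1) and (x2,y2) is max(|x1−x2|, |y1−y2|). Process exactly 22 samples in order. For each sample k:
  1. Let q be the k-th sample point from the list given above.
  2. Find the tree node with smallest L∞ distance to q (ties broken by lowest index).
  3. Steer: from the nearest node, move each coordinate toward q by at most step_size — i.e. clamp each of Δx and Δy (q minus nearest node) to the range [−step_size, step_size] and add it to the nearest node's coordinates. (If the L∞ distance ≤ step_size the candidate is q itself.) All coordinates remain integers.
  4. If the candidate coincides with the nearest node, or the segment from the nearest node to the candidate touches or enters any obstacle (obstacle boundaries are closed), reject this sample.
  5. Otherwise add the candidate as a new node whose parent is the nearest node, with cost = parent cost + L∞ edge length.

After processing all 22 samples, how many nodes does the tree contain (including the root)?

1. q=(11,8) nearest=0 d=11 new=(6,8) → add node 1 parent=0 cost=6
2. q=(17,12) nearest=1 d=11 new=(12,12) → blocked by [12,14]×[11,14], reject
3. q=(14,6) nearest=1 d=8 new=(12,6) → add node 2 parent=1 cost=12
4. q=(10,10) nearest=1 d=4 new=(10,10) → add node 3 parent=1 cost=10
5. q=(14,1) nearest=2 d=5 new=(14,1) → add node 4 parent=2 cost=17
6. q=(14,15) nearest=3 d=5 new=(14,15) → blocked by [12,14]×[11,14], reject
7. q=(12,16) nearest=3 d=6 new=(12,16) → add node 5 parent=3 cost=16
8. q=(17,11) nearest=2 d=5 new=(17,11) → add node 6 parent=2 cost=17
9. q=(10,3) nearest=2 d=3 new=(10,3) → blocked by [7,10]×[2,4], reject
10. q=(7,11) nearest=1 d=3 new=(7,11) → add node 7 parent=1 cost=9
11. q=(0,9) nearest=1 d=6 new=(0,9) → add node 8 parent=1 cost=12
12. q=(9,6) nearest=1 d=3 new=(9,6) → add node 9 parent=1 cost=9
13. q=(1,10) nearest=8 d=1 new=(1,10) → add node 10 parent=8 cost=13
14. q=(6,8) nearest=1 d=0 → coincident, reject
15. q=(0,4) nearest=0 d=2 new=(0,4) → add node 11 parent=0 cost=2
16. q=(2,8) nearest=8 d=2 new=(2,8) → add node 12 parent=8 cost=14
17. q=(11,5) nearest=2 d=1 new=(11,5) → add node 13 parent=2 cost=13
18. q=(9,10) nearest=3 d=1 new=(9,10) → add node 14 parent=3 cost=11
19. q=(4,15) nearest=7 d=4 new=(4,15) → add node 15 parent=7 cost=13
20. q=(6,16) nearest=15 d=2 new=(6,16) → add node 16 parent=15 cost=15
21. q=(3,5) nearest=0 d=3 new=(3,5) → add node 17 parent=0 cost=3
22. q=(17,19) nearest=5 d=5 new=(17,19) → add node 18 parent=5 cost=21

Node count: 19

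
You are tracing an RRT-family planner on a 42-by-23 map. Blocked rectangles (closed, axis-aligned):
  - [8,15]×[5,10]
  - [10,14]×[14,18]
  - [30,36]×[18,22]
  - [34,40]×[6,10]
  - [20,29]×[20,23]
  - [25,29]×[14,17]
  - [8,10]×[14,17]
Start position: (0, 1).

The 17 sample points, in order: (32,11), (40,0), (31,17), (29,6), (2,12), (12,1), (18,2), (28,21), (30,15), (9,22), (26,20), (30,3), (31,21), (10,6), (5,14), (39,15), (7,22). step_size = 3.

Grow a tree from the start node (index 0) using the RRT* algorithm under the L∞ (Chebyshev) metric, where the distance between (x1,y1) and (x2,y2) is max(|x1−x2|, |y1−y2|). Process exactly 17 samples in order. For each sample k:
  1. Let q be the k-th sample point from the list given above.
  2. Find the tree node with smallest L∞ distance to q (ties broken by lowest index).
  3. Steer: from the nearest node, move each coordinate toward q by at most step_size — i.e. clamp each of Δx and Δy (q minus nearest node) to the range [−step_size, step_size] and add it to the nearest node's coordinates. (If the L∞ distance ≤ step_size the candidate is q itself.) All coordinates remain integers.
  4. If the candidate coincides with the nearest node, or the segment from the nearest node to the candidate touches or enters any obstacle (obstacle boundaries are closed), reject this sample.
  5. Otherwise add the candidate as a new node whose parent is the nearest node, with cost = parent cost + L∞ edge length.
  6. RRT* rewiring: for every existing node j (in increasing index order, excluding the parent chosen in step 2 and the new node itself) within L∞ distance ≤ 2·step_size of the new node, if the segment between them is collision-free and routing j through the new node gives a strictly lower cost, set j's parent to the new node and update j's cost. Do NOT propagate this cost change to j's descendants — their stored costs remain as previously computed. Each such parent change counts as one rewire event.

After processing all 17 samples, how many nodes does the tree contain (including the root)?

Node count: 15

1. q=(32,11) nearest=0 d=32 new=(3,4) → add node 1 parent=0 cost=3
2. q=(40,0) nearest=1 d=37 new=(6,1) → add node 2 parent=1 cost=6
3. q=(31,17) nearest=2 d=25 new=(9,4) → add node 3 parent=2 cost=9
4. q=(29,6) nearest=3 d=20 new=(12,6) → blocked by [8,15]×[5,10], reject
5. q=(2,12) nearest=1 d=8 new=(2,7) → add node 4 parent=1 cost=6
6. q=(12,1) nearest=3 d=3 new=(12,1) → add node 5 parent=3 cost=12
7. q=(18,2) nearest=5 d=6 new=(15,2) → add node 6 parent=5 cost=15
8. q=(28,21) nearest=3 d=19 new=(12,7) → blocked by [8,15]×[5,10], reject
9. q=(30,15) nearest=6 d=15 new=(18,5) → add node 7 parent=6 cost=18
10. q=(9,22) nearest=4 d=15 new=(5,10) → add node 8 parent=4 cost=9
11. q=(26,20) nearest=7 d=15 new=(21,8) → add node 9 parent=7 cost=21
12. q=(30,3) nearest=9 d=9 new=(24,5) → add node 10 parent=9 cost=24
13. q=(31,21) nearest=9 d=13 new=(24,11) → add node 11 parent=9 cost=24
14. q=(10,6) nearest=3 d=2 new=(10,6) → blocked by [8,15]×[5,10], reject
15. q=(5,14) nearest=8 d=4 new=(5,13) → add node 12 parent=8 cost=12
16. q=(39,15) nearest=10 d=15 new=(27,8) → add node 13 parent=10 cost=27
17. q=(7,22) nearest=12 d=9 new=(7,16) → add node 14 parent=12 cost=15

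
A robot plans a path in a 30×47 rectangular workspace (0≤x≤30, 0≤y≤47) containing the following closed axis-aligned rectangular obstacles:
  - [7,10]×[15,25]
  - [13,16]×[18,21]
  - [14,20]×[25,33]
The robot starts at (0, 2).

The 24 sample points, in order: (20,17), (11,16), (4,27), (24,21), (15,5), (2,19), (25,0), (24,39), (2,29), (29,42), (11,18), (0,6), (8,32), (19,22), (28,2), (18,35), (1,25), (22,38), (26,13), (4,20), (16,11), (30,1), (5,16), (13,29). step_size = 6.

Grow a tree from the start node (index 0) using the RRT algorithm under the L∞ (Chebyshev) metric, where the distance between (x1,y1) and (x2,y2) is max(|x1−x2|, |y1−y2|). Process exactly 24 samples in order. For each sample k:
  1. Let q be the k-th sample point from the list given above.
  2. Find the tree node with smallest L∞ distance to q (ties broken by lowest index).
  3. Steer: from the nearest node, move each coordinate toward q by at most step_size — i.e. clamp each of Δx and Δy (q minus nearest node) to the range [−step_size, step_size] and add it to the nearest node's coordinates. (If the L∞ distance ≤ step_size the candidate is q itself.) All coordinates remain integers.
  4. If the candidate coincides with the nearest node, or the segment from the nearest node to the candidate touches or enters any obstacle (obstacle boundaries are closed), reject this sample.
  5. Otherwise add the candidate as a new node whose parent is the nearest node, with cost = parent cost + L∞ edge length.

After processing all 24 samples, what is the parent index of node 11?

1. q=(20,17) nearest=0 d=20 new=(6,8) → add node 1 parent=0 cost=6
2. q=(11,16) nearest=1 d=8 new=(11,14) → add node 2 parent=1 cost=12
3. q=(4,27) nearest=2 d=13 new=(5,20) → blocked by [7,10]×[15,25], reject
4. q=(24,21) nearest=2 d=13 new=(17,20) → blocked by [13,16]×[18,21], reject
5. q=(15,5) nearest=1 d=9 new=(12,5) → add node 3 parent=1 cost=12
6. q=(2,19) nearest=2 d=9 new=(5,19) → blocked by [7,10]×[15,25], reject
7. q=(25,0) nearest=3 d=13 new=(18,0) → add node 4 parent=3 cost=18
8. q=(24,39) nearest=2 d=25 new=(17,20) → blocked by [13,16]×[18,21], reject
9. q=(2,29) nearest=2 d=15 new=(5,20) → blocked by [7,10]×[15,25], reject
10. q=(29,42) nearest=2 d=28 new=(17,20) → blocked by [13,16]×[18,21], reject
11. q=(11,18) nearest=2 d=4 new=(11,18) → add node 5 parent=2 cost=16
12. q=(0,6) nearest=0 d=4 new=(0,6) → add node 6 parent=0 cost=4
13. q=(8,32) nearest=5 d=14 new=(8,24) → blocked by [7,10]×[15,25], reject
14. q=(19,22) nearest=2 d=8 new=(17,20) → blocked by [13,16]×[18,21], reject
15. q=(28,2) nearest=4 d=10 new=(24,2) → add node 7 parent=4 cost=24
16. q=(18,35) nearest=5 d=17 new=(17,24) → blocked by [13,16]×[18,21], reject
17. q=(1,25) nearest=5 d=10 new=(5,24) → blocked by [7,10]×[15,25], reject
18. q=(22,38) nearest=5 d=20 new=(17,24) → blocked by [13,16]×[18,21], reject
19. q=(26,13) nearest=7 d=11 new=(26,8) → add node 8 parent=7 cost=30
20. q=(4,20) nearest=2 d=7 new=(5,20) → blocked by [7,10]×[15,25], reject
21. q=(16,11) nearest=2 d=5 new=(16,11) → add node 9 parent=2 cost=17
22. q=(30,1) nearest=7 d=6 new=(30,1) → add node 10 parent=7 cost=30
23. q=(5,16) nearest=2 d=6 new=(5,16) → blocked by [7,10]×[15,25], reject
24. q=(13,29) nearest=5 d=11 new=(13,24) → add node 11 parent=5 cost=22

Parent of node 11: 5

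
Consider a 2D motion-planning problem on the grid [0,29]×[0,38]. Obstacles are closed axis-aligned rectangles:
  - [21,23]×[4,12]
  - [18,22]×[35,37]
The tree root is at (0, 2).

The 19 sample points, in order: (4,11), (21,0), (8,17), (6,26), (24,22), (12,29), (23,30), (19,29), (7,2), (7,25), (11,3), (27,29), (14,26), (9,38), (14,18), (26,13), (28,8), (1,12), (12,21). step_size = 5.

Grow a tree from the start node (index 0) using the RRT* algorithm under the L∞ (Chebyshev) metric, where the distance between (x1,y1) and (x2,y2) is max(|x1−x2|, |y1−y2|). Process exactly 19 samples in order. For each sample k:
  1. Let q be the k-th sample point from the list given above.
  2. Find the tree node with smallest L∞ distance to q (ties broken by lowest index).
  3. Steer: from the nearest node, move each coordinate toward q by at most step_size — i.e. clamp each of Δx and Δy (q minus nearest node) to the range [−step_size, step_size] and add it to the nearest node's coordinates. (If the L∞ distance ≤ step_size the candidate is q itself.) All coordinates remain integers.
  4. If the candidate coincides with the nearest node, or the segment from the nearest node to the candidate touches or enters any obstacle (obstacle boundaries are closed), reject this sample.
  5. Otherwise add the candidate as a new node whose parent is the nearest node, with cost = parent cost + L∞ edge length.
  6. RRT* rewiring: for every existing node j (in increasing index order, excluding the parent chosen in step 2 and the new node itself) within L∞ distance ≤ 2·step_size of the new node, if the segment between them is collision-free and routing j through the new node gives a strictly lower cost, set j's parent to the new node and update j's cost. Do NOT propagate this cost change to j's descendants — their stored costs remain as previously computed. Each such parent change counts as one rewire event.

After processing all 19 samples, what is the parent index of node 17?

1. q=(4,11) nearest=0 d=9 new=(4,7) → add node 1 parent=0 cost=5
2. q=(21,0) nearest=1 d=17 new=(9,2) → add node 2 parent=1 cost=10
3. q=(8,17) nearest=1 d=10 new=(8,12) → add node 3 parent=1 cost=10
4. q=(6,26) nearest=3 d=14 new=(6,17) → add node 4 parent=3 cost=15
5. q=(24,22) nearest=3 d=16 new=(13,17) → add node 5 parent=3 cost=15
6. q=(12,29) nearest=4 d=12 new=(11,22) → add node 6 parent=4 cost=20
7. q=(23,30) nearest=6 d=12 new=(16,27) → add node 7 parent=6 cost=25
8. q=(19,29) nearest=7 d=3 new=(19,29) → add node 8 parent=7 cost=28
9. q=(7,2) nearest=2 d=2 new=(7,2) → add node 9 parent=2 cost=12
10. q=(7,25) nearest=6 d=4 new=(7,25) → add node 10 parent=6 cost=24
11. q=(11,3) nearest=2 d=2 new=(11,3) → add node 11 parent=2 cost=12
12. q=(27,29) nearest=8 d=8 new=(24,29) → add node 12 parent=8 cost=33
13. q=(14,26) nearest=7 d=2 new=(14,26) → add node 13 parent=7 cost=27
14. q=(9,38) nearest=8 d=10 new=(14,34) → add node 14 parent=8 cost=33
15. q=(14,18) nearest=5 d=1 new=(14,18) → add node 15 parent=5 cost=16; rewire 10→15 (23<24); rewire 13→15 (24<27)
16. q=(26,13) nearest=15 d=12 new=(19,13) → add node 16 parent=15 cost=21
17. q=(28,8) nearest=16 d=9 new=(24,8) → blocked by [21,23]×[4,12], reject
18. q=(1,12) nearest=1 d=5 new=(1,12) → add node 17 parent=1 cost=10
19. q=(12,21) nearest=6 d=1 new=(12,21) → add node 18 parent=6 cost=21

Parent of node 17: 1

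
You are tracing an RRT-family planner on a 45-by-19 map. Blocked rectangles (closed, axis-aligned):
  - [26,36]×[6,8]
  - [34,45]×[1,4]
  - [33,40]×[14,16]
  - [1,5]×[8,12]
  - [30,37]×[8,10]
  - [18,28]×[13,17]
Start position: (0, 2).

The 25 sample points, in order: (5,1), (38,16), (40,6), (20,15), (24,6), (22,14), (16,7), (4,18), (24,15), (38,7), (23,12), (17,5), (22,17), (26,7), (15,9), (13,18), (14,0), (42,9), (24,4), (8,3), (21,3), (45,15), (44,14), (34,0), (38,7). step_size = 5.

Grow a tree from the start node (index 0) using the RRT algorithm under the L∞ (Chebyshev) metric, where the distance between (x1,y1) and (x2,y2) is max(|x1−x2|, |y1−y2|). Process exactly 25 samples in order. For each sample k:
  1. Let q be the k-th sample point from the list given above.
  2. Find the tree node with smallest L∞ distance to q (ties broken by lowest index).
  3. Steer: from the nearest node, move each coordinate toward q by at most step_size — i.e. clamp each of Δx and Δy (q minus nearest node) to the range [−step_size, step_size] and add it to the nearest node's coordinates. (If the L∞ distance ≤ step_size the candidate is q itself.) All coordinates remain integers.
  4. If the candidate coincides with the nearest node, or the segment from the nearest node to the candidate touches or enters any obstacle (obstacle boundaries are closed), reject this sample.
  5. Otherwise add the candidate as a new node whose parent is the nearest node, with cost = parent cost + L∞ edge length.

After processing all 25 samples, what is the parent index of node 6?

Parent of node 6: 3

1. q=(5,1) nearest=0 d=5 new=(5,1) → add node 1 parent=0 cost=5
2. q=(38,16) nearest=1 d=33 new=(10,6) → add node 2 parent=1 cost=10
3. q=(40,6) nearest=2 d=30 new=(15,6) → add node 3 parent=2 cost=15
4. q=(20,15) nearest=3 d=9 new=(20,11) → add node 4 parent=3 cost=20
5. q=(24,6) nearest=4 d=5 new=(24,6) → add node 5 parent=4 cost=25
6. q=(22,14) nearest=4 d=3 new=(22,14) → blocked by [18,28]×[13,17], reject
7. q=(16,7) nearest=3 d=1 new=(16,7) → add node 6 parent=3 cost=16
8. q=(4,18) nearest=2 d=12 new=(5,11) → blocked by [1,5]×[8,12], reject
9. q=(24,15) nearest=4 d=4 new=(24,15) → blocked by [18,28]×[13,17], reject
10. q=(38,7) nearest=5 d=14 new=(29,7) → blocked by [26,36]×[6,8], reject
11. q=(23,12) nearest=4 d=3 new=(23,12) → add node 7 parent=4 cost=23
12. q=(17,5) nearest=3 d=2 new=(17,5) → add node 8 parent=3 cost=17
13. q=(22,17) nearest=7 d=5 new=(22,17) → blocked by [18,28]×[13,17], reject
14. q=(26,7) nearest=5 d=2 new=(26,7) → blocked by [26,36]×[6,8], reject
15. q=(15,9) nearest=6 d=2 new=(15,9) → add node 9 parent=6 cost=18
16. q=(13,18) nearest=4 d=7 new=(15,16) → blocked by [18,28]×[13,17], reject
17. q=(14,0) nearest=8 d=5 new=(14,0) → add node 10 parent=8 cost=22
18. q=(42,9) nearest=5 d=18 new=(29,9) → blocked by [26,36]×[6,8], reject
19. q=(24,4) nearest=5 d=2 new=(24,4) → add node 11 parent=5 cost=27
20. q=(8,3) nearest=1 d=3 new=(8,3) → add node 12 parent=1 cost=8
21. q=(21,3) nearest=5 d=3 new=(21,3) → add node 13 parent=5 cost=28
22. q=(45,15) nearest=5 d=21 new=(29,11) → blocked by [26,36]×[6,8], reject
23. q=(44,14) nearest=5 d=20 new=(29,11) → blocked by [26,36]×[6,8], reject
24. q=(34,0) nearest=5 d=10 new=(29,1) → add node 14 parent=5 cost=30
25. q=(38,7) nearest=14 d=9 new=(34,6) → blocked by [26,36]×[6,8], reject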